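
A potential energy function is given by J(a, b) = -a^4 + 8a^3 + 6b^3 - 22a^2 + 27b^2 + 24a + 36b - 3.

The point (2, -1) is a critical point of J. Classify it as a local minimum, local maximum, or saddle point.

The mixed partial ∂²J/∂a∂b is 0, so the Hessian at any point is diag(J_aa, J_bb) = diag(4(-3a^2 + 12a - 11), 18(2b + 3)).
At (2, -1): H = diag(4, 18).
Both eigenvalues are positive, so H is positive definite: a local minimum.

local minimum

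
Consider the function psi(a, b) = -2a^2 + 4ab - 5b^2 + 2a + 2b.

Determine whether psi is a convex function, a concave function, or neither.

concave

psi is quadratic, so its Hessian is the constant matrix H = [[-4, 4], [4, -10]].
det(H) = 24, tr(H) = -14.
det(H) > 0 and tr(H) < 0, so H is negative definite everywhere: concave.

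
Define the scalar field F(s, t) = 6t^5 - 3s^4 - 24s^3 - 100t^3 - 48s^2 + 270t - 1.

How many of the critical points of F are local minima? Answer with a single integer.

2

F separates as a function of s plus a function of t, so ∇F=0 decouples.
∂F/∂s = -12s(s + 2)(s + 4) = 0 at s ∈ {-4, -2, 0}; ∂F/∂t = 30(t - 3)(t - 1)(t + 1)(t + 3) = 0 at t ∈ {-3, -1, 1, 3}.
The Hessian is diagonal: diag(F_ss, F_tt). Second derivatives: F_ss(-4)=-96, F_ss(-2)=48, F_ss(0)=-96; F_tt(-3)=-1440, F_tt(-1)=480, F_tt(1)=-480, F_tt(3)=1440.
Local minima occur where both diagonal entries positive: (-2, -1), (-2, 3). Count: 2.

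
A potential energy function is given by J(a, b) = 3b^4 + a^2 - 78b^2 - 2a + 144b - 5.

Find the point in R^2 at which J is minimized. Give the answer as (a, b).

J(a,b) separates as P(a) + Q(b) − 5, so its minimum is min P + min Q − 5.
P'(a) = 2a - 2 vanishes at a ∈ {1}; Q'(b) = 12(b - 3)(b - 1)(b + 4) vanishes at b ∈ {-4, 1, 3}.
Local minima of P (where P''>0): P(1)=-1. Local minima of Q: Q(-4)=-1056, Q(3)=-27.
So the global minimum of J is P(1) + Q(-4) − 5 = -1 − 1056 − 5 = -1062, attained at (1, -4).

(1, -4)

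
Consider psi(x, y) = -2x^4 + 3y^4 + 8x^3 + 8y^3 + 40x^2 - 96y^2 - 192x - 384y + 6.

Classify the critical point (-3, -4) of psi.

saddle point

The mixed partial ∂²psi/∂x∂y is 0, so the Hessian at any point is diag(psi_xx, psi_yy) = diag(8(-3x^2 + 6x + 10), 12(3y^2 + 4y - 16)).
At (-3, -4): H = diag(-280, 192).
The eigenvalues have opposite signs, so H is indefinite: a saddle point.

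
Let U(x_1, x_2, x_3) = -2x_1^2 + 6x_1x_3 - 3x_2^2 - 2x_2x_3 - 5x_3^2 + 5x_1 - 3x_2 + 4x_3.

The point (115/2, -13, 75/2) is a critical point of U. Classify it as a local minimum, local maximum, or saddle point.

local maximum

The Hessian is constant: H = [[-4, 0, 6], [0, -6, -2], [6, -2, -10]].
Leading principal minors: Δ₁ = -4, Δ₂ = 24, Δ₃ = -8.
The minors alternate sign starting negative (−, +, −), so H is negative definite: a local maximum.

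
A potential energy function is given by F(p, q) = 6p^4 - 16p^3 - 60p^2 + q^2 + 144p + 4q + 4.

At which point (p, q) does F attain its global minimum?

F(p,q) separates as A(p) + B(q) + 4, so its minimum is min A + min B + 4.
A'(p) = 24(p - 3)(p - 1)(p + 2) vanishes at p ∈ {-2, 1, 3}; B'(q) = 2q + 4 vanishes at q ∈ {-2}.
Local minima of A (where A''>0): A(-2)=-304, A(3)=-54. Local minima of B: B(-2)=-4.
So the global minimum of F is A(-2) + B(-2) + 4 = -304 − 4 + 4 = -304, attained at (-2, -2).

(-2, -2)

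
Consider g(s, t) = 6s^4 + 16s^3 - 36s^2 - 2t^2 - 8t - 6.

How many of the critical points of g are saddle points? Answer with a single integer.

2

g separates as a function of s plus a function of t, so ∇g=0 decouples.
∂g/∂s = 24s(s - 1)(s + 3) = 0 at s ∈ {-3, 0, 1}; ∂g/∂t = -4(t + 2) = 0 at t ∈ {-2}.
The Hessian is diagonal: diag(g_ss, g_tt). Second derivatives: g_ss(-3)=288, g_ss(0)=-72, g_ss(1)=96; g_tt(-2)=-4.
Saddle points occur where the two diagonal entries have opposite signs: (-3, -2), (1, -2). Count: 2.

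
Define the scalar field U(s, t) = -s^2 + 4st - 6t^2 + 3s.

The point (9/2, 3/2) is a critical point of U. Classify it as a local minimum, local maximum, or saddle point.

The Hessian of U is constant: H = [[-2, 4], [4, -12]].
det(H) = (-2)·(-12) − 4² = 8.
det(H) > 0 and tr(H) = -14 < 0, so H is negative definite and the point is a local maximum.

local maximum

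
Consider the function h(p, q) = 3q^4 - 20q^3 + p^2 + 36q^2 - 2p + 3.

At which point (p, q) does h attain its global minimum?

(1, 0)

h(p,q) separates as A(p) + B(q) + 3, so its minimum is min A + min B + 3.
A'(p) = 2p - 2 vanishes at p ∈ {1}; B'(q) = 12q(q - 3)(q - 2) vanishes at q ∈ {0, 2, 3}.
Local minima of A (where A''>0): A(1)=-1. Local minima of B: B(0)=0, B(3)=27.
So the global minimum of h is A(1) + B(0) + 3 = -1 + 0 + 3 = 2, attained at (1, 0).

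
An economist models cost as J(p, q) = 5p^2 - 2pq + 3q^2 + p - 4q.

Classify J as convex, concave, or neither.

convex

J is quadratic, so its Hessian is the constant matrix H = [[10, -2], [-2, 6]].
det(H) = 56, tr(H) = 16.
det(H) > 0 and tr(H) > 0, so H is positive definite everywhere: convex.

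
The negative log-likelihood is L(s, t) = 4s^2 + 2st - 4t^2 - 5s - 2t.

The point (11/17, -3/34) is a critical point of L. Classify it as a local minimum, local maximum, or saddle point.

saddle point

The Hessian of L is constant: H = [[8, 2], [2, -8]].
det(H) = 8·(-8) − 2² = -68.
Since det(H) < 0, H is indefinite and the critical point is a saddle point.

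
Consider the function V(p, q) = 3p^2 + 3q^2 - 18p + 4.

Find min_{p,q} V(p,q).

V(p,q) separates as A(p) + B(q) + 4, so its minimum is min A + min B + 4.
A'(p) = 6p - 18 vanishes at p ∈ {3}; B'(q) = 6q vanishes at q ∈ {0}.
Local minima of A (where A''>0): A(3)=-27. Local minima of B: B(0)=0.
So the global minimum of V is A(3) + B(0) + 4 = -27 + 0 + 4 = -23, attained at (3, 0).

-23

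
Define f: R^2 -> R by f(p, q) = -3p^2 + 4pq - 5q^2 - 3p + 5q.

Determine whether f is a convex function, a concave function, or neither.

f is quadratic, so its Hessian is the constant matrix H = [[-6, 4], [4, -10]].
det(H) = 44, tr(H) = -16.
det(H) > 0 and tr(H) < 0, so H is negative definite everywhere: concave.

concave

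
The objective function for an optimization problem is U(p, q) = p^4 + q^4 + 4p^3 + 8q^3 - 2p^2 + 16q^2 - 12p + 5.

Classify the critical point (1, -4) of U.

The mixed partial ∂²U/∂p∂q is 0, so the Hessian at any point is diag(U_pp, U_qq) = diag(4(3p^2 + 6p - 1), 4(3q^2 + 12q + 8)).
At (1, -4): H = diag(32, 32).
Both eigenvalues are positive, so H is positive definite: a local minimum.

local minimum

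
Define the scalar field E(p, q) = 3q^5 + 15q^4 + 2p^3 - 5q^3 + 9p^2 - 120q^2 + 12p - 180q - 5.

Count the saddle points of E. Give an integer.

4

E separates as a function of p plus a function of q, so ∇E=0 decouples.
∂E/∂p = 6(p + 1)(p + 2) = 0 at p ∈ {-2, -1}; ∂E/∂q = 15(q - 2)(q + 1)(q + 2)(q + 3) = 0 at q ∈ {-3, -2, -1, 2}.
The Hessian is diagonal: diag(E_pp, E_qq). Second derivatives: E_pp(-2)=-6, E_pp(-1)=6; E_qq(-3)=-150, E_qq(-2)=60, E_qq(-1)=-90, E_qq(2)=900.
Saddle points occur where the two diagonal entries have opposite signs: (-2, -2), (-2, 2), (-1, -3), (-1, -1). Count: 4.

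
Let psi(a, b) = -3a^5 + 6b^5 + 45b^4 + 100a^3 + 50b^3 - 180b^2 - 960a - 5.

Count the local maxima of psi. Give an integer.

4

psi separates as a function of a plus a function of b, so ∇psi=0 decouples.
∂psi/∂a = -15(a - 4)(a - 2)(a + 2)(a + 4) = 0 at a ∈ {-4, -2, 2, 4}; ∂psi/∂b = 30b(b - 1)(b + 3)(b + 4) = 0 at b ∈ {-4, -3, 0, 1}.
The Hessian is diagonal: diag(psi_aa, psi_bb). Second derivatives: psi_aa(-4)=1440, psi_aa(-2)=-720, psi_aa(2)=720, psi_aa(4)=-1440; psi_bb(-4)=-600, psi_bb(-3)=360, psi_bb(0)=-360, psi_bb(1)=600.
Local maxima occur where both diagonal entries negative: (-2, -4), (-2, 0), (4, -4), (4, 0). Count: 4.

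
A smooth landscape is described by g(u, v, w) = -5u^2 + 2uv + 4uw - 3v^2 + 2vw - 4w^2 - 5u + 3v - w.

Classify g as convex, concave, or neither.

concave

g is quadratic, so its Hessian is the constant matrix H = [[-10, 2, 4], [2, -6, 2], [4, 2, -8]].
Leading principal minors: -10, 56, -280.
Signs alternate −, +, − ⇒ H ≺ 0 ⇒ concave.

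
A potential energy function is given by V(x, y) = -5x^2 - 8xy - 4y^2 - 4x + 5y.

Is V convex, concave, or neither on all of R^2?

concave

V is quadratic, so its Hessian is the constant matrix H = [[-10, -8], [-8, -8]].
det(H) = 16, tr(H) = -18.
det(H) > 0 and tr(H) < 0, so H is negative definite everywhere: concave.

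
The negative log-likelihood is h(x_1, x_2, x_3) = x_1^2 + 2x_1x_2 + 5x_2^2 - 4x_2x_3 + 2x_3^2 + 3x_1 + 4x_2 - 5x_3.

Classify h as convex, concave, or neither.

h is quadratic, so its Hessian is the constant matrix H = [[2, 2, 0], [2, 10, -4], [0, -4, 4]].
Leading principal minors: 2, 16, 32.
All positive ⇒ H ≻ 0 ⇒ convex.

convex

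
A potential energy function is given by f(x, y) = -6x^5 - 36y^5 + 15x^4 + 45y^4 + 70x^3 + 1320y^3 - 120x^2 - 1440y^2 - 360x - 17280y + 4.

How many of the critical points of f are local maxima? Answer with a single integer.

f separates as a function of x plus a function of y, so ∇f=0 decouples.
∂f/∂x = -30(x - 3)(x - 2)(x + 1)(x + 2) = 0 at x ∈ {-2, -1, 2, 3}; ∂f/∂y = -180(y - 4)(y - 3)(y + 2)(y + 4) = 0 at y ∈ {-4, -2, 3, 4}.
The Hessian is diagonal: diag(f_xx, f_yy). Second derivatives: f_xx(-2)=600, f_xx(-1)=-360, f_xx(2)=360, f_xx(3)=-600; f_yy(-4)=20160, f_yy(-2)=-10800, f_yy(3)=6300, f_yy(4)=-8640.
Local maxima occur where both diagonal entries negative: (-1, -2), (-1, 4), (3, -2), (3, 4). Count: 4.

4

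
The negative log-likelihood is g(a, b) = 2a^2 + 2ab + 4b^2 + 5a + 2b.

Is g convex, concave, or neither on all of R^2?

convex

g is quadratic, so its Hessian is the constant matrix H = [[4, 2], [2, 8]].
det(H) = 28, tr(H) = 12.
det(H) > 0 and tr(H) > 0, so H is positive definite everywhere: convex.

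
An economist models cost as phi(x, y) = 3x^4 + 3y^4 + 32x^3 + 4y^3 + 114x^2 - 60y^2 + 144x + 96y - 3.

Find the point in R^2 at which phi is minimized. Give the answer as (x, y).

(-1, -4)

phi(x,y) separates as P(x) + Q(y) − 3, so its minimum is min P + min Q − 3.
P'(x) = 12(x + 1)(x + 3)(x + 4) vanishes at x ∈ {-4, -3, -1}; Q'(y) = 12(y - 2)(y - 1)(y + 4) vanishes at y ∈ {-4, 1, 2}.
Local minima of P (where P''>0): P(-4)=-32, P(-1)=-59. Local minima of Q: Q(-4)=-832, Q(2)=32.
So the global minimum of phi is P(-1) + Q(-4) − 3 = -59 − 832 − 3 = -894, attained at (-1, -4).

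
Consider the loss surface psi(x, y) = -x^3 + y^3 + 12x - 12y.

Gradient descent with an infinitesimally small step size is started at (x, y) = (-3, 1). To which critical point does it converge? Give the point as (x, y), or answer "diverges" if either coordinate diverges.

psi is separable, so gradient descent decouples: x follows -∂psi/∂x, y follows -∂psi/∂y.
∂psi/∂x = -3(x - 2)(x + 2); at x=-3 this is -15, so x increases.
∂psi/∂y = 3(y - 2)(y + 2); at y=1 this is -9, so y increases.
x converges to its nearest critical value -2 (a local min of the x-part); y converges to 2. The iterate converges to (-2, 2).

(-2, 2)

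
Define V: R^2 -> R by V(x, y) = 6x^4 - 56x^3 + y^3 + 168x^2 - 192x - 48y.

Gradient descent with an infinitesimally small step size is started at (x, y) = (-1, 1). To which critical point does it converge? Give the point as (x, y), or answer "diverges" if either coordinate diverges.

(1, 4)

V is separable, so gradient descent decouples: x follows -∂V/∂x, y follows -∂V/∂y.
∂V/∂x = 24(x - 4)(x - 2)(x - 1); at x=-1 this is -720, so x increases.
∂V/∂y = 3(y - 4)(y + 4); at y=1 this is -45, so y increases.
x converges to its nearest critical value 1 (a local min of the x-part); y converges to 4. The iterate converges to (1, 4).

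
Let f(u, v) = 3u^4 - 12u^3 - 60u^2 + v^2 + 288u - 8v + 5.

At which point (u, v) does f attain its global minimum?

f(u,v) separates as P(u) + Q(v) + 5, so its minimum is min P + min Q + 5.
P'(u) = 12(u - 4)(u - 2)(u + 3) vanishes at u ∈ {-3, 2, 4}; Q'(v) = 2v - 8 vanishes at v ∈ {4}.
Local minima of P (where P''>0): P(-3)=-837, P(4)=192. Local minima of Q: Q(4)=-16.
So the global minimum of f is P(-3) + Q(4) + 5 = -837 − 16 + 5 = -848, attained at (-3, 4).

(-3, 4)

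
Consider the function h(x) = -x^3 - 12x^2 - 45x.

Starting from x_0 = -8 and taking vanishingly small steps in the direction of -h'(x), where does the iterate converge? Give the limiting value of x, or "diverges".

-5

h'(x) = -3(x + 3)(x + 5), so h'(-8) = -45.
Gradient descent moves in the -h' direction, i.e. x is increasing.
The nearest critical point in that direction is x = -5, where h'' = 6 > 0 (a local minimum). The iterate converges there.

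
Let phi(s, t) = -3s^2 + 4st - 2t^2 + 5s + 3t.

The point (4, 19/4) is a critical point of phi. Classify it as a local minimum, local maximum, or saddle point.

The Hessian of phi is constant: H = [[-6, 4], [4, -4]].
det(H) = (-6)·(-4) − 4² = 8.
det(H) > 0 and tr(H) = -10 < 0, so H is negative definite and the point is a local maximum.

local maximum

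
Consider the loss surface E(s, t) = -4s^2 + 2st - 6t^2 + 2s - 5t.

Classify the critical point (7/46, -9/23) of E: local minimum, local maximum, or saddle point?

The Hessian of E is constant: H = [[-8, 2], [2, -12]].
det(H) = (-8)·(-12) − 2² = 92.
det(H) > 0 and tr(H) = -20 < 0, so H is negative definite and the point is a local maximum.

local maximum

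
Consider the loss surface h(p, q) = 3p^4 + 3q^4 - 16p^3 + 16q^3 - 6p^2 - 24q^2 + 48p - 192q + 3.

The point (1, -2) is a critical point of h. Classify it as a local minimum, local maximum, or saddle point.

The mixed partial ∂²h/∂p∂q is 0, so the Hessian at any point is diag(h_pp, h_qq) = diag(12(3p^2 - 8p - 1), 12(3q^2 + 8q - 4)).
At (1, -2): H = diag(-72, -96).
Both eigenvalues are negative, so H is negative definite: a local maximum.

local maximum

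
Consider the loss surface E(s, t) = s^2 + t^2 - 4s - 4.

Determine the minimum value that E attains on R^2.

E(s,t) separates as P(s) + Q(t) − 4, so its minimum is min P + min Q − 4.
P'(s) = 2s - 4 vanishes at s ∈ {2}; Q'(t) = 2t vanishes at t ∈ {0}.
Local minima of P (where P''>0): P(2)=-4. Local minima of Q: Q(0)=0.
So the global minimum of E is P(2) + Q(0) − 4 = -4 + 0 − 4 = -8, attained at (2, 0).

-8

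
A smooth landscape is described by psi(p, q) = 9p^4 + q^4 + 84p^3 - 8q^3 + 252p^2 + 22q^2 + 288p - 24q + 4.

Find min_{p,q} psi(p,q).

-197

psi(p,q) separates as A(p) + B(q) + 4, so its minimum is min A + min B + 4.
A'(p) = 36(p + 1)(p + 2)(p + 4) vanishes at p ∈ {-4, -2, -1}; B'(q) = 4(q - 3)(q - 2)(q - 1) vanishes at q ∈ {1, 2, 3}.
Local minima of A (where A''>0): A(-4)=-192, A(-1)=-111. Local minima of B: B(1)=-9, B(3)=-9.
So the global minimum of psi is A(-4) + B(1) + 4 = -192 − 9 + 4 = -197, attained at (-4, 1).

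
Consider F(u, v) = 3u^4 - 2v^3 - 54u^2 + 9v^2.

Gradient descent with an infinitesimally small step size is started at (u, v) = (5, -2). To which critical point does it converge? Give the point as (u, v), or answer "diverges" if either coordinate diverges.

(3, 0)

F is separable, so gradient descent decouples: u follows -∂F/∂u, v follows -∂F/∂v.
∂F/∂u = 12u(u - 3)(u + 3); at u=5 this is 960, so u decreases.
∂F/∂v = -6v(v - 3); at v=-2 this is -60, so v increases.
u converges to its nearest critical value 3 (a local min of the u-part); v converges to 0. The iterate converges to (3, 0).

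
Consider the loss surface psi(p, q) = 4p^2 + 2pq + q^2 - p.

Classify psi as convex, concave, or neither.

convex

psi is quadratic, so its Hessian is the constant matrix H = [[8, 2], [2, 2]].
det(H) = 12, tr(H) = 10.
det(H) > 0 and tr(H) > 0, so H is positive definite everywhere: convex.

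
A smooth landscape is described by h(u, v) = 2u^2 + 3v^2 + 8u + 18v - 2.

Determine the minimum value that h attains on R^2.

h(u,v) separates as P(u) + Q(v) − 2, so its minimum is min P + min Q − 2.
P'(u) = 4u + 8 vanishes at u ∈ {-2}; Q'(v) = 6v + 18 vanishes at v ∈ {-3}.
Local minima of P (where P''>0): P(-2)=-8. Local minima of Q: Q(-3)=-27.
So the global minimum of h is P(-2) + Q(-3) − 2 = -8 − 27 − 2 = -37, attained at (-2, -3).

-37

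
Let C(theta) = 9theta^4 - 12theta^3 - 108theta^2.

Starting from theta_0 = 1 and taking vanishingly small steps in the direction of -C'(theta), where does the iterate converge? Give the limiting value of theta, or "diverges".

C'(theta) = 36theta(theta - 3)(theta + 2), so C'(1) = -216.
Gradient descent moves in the -C' direction, i.e. theta is increasing.
The nearest critical point in that direction is theta = 3, where C'' = 540 > 0 (a local minimum). The iterate converges there.

3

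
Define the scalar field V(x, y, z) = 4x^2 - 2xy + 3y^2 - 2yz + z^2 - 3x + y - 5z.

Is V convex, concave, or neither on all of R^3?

convex

V is quadratic, so its Hessian is the constant matrix H = [[8, -2, 0], [-2, 6, -2], [0, -2, 2]].
Leading principal minors: 8, 44, 56.
All positive ⇒ H ≻ 0 ⇒ convex.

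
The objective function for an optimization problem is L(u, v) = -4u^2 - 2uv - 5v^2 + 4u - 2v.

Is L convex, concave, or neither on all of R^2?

L is quadratic, so its Hessian is the constant matrix H = [[-8, -2], [-2, -10]].
det(H) = 76, tr(H) = -18.
det(H) > 0 and tr(H) < 0, so H is negative definite everywhere: concave.

concave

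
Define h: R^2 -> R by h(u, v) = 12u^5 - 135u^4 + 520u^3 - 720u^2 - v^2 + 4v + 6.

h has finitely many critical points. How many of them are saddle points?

2

h separates as a function of u plus a function of v, so ∇h=0 decouples.
∂h/∂u = 60u(u - 4)(u - 3)(u - 2) = 0 at u ∈ {0, 2, 3, 4}; ∂h/∂v = -2(v - 2) = 0 at v ∈ {2}.
The Hessian is diagonal: diag(h_uu, h_vv). Second derivatives: h_uu(0)=-1440, h_uu(2)=240, h_uu(3)=-180, h_uu(4)=480; h_vv(2)=-2.
Saddle points occur where the two diagonal entries have opposite signs: (2, 2), (4, 2). Count: 2.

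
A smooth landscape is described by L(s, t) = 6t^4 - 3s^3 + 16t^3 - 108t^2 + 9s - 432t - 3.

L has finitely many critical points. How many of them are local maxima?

1

L separates as a function of s plus a function of t, so ∇L=0 decouples.
∂L/∂s = -9(s - 1)(s + 1) = 0 at s ∈ {-1, 1}; ∂L/∂t = 24(t - 3)(t + 2)(t + 3) = 0 at t ∈ {-3, -2, 3}.
The Hessian is diagonal: diag(L_ss, L_tt). Second derivatives: L_ss(-1)=18, L_ss(1)=-18; L_tt(-3)=144, L_tt(-2)=-120, L_tt(3)=720.
Local maxima occur where both diagonal entries negative: (1, -2). Count: 1.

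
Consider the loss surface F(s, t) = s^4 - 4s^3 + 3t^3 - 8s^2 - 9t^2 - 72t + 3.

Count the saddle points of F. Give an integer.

3

F separates as a function of s plus a function of t, so ∇F=0 decouples.
∂F/∂s = 4s(s - 4)(s + 1) = 0 at s ∈ {-1, 0, 4}; ∂F/∂t = 9(t - 4)(t + 2) = 0 at t ∈ {-2, 4}.
The Hessian is diagonal: diag(F_ss, F_tt). Second derivatives: F_ss(-1)=20, F_ss(0)=-16, F_ss(4)=80; F_tt(-2)=-54, F_tt(4)=54.
Saddle points occur where the two diagonal entries have opposite signs: (-1, -2), (0, 4), (4, -2). Count: 3.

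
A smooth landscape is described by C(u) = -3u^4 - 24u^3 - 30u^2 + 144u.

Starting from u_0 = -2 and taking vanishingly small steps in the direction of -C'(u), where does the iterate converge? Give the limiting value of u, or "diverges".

C'(u) = -12(u - 1)(u + 3)(u + 4), so C'(-2) = 72.
Gradient descent moves in the -C' direction, i.e. u is decreasing.
The nearest critical point in that direction is u = -3, where C'' = 48 > 0 (a local minimum). The iterate converges there.

-3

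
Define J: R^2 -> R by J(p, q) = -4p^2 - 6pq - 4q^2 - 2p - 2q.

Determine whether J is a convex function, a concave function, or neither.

J is quadratic, so its Hessian is the constant matrix H = [[-8, -6], [-6, -8]].
det(H) = 28, tr(H) = -16.
det(H) > 0 and tr(H) < 0, so H is negative definite everywhere: concave.

concave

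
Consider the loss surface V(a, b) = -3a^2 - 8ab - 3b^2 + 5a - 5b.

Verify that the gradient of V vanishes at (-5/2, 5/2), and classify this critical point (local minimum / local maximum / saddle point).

∇V = (-6a - 8b + 5, -8a - 6b - 5); substituting (-5/2, 5/2) gives ∇V = (0, 0), so (-5/2, 5/2) is indeed a critical point.
The Hessian of V is constant: H = [[-6, -8], [-8, -6]].
det(H) = (-6)·(-6) − (-8)² = -28.
Since det(H) < 0, H is indefinite and the critical point is a saddle point.

saddle point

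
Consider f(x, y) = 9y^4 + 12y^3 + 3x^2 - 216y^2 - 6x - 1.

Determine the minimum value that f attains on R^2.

f(x,y) separates as P(x) + Q(y) − 1, so its minimum is min P + min Q − 1.
P'(x) = 6x - 6 vanishes at x ∈ {1}; Q'(y) = 36y(y - 3)(y + 4) vanishes at y ∈ {-4, 0, 3}.
Local minima of P (where P''>0): P(1)=-3. Local minima of Q: Q(-4)=-1920, Q(3)=-891.
So the global minimum of f is P(1) + Q(-4) − 1 = -3 − 1920 − 1 = -1924, attained at (1, -4).

-1924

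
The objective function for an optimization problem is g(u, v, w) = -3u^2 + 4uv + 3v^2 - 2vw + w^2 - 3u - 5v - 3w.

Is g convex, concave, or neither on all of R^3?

g is quadratic, so its Hessian is the constant matrix H = [[-6, 4, 0], [4, 6, -2], [0, -2, 2]].
Leading principal minors: -6, -52, -80.
Neither pattern holds ⇒ H is indefinite ⇒ neither convex nor concave.

neither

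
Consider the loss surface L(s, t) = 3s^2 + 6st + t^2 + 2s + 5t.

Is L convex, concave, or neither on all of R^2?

L is quadratic, so its Hessian is the constant matrix H = [[6, 6], [6, 2]].
det(H) = -24, tr(H) = 8.
det(H) < 0, so H is indefinite: neither convex nor concave.

neither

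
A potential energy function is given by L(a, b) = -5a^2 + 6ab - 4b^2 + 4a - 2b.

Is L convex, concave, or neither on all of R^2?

concave

L is quadratic, so its Hessian is the constant matrix H = [[-10, 6], [6, -8]].
det(H) = 44, tr(H) = -18.
det(H) > 0 and tr(H) < 0, so H is negative definite everywhere: concave.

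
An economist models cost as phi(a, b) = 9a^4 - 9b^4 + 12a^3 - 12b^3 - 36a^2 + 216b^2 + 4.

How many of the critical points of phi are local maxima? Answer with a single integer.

2

phi separates as a function of a plus a function of b, so ∇phi=0 decouples.
∂phi/∂a = 36a(a - 1)(a + 2) = 0 at a ∈ {-2, 0, 1}; ∂phi/∂b = -36b(b - 3)(b + 4) = 0 at b ∈ {-4, 0, 3}.
The Hessian is diagonal: diag(phi_aa, phi_bb). Second derivatives: phi_aa(-2)=216, phi_aa(0)=-72, phi_aa(1)=108; phi_bb(-4)=-1008, phi_bb(0)=432, phi_bb(3)=-756.
Local maxima occur where both diagonal entries negative: (0, -4), (0, 3). Count: 2.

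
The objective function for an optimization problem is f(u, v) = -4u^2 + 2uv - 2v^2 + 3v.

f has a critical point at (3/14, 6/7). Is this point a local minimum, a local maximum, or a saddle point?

local maximum

The Hessian of f is constant: H = [[-8, 2], [2, -4]].
det(H) = (-8)·(-4) − 2² = 28.
det(H) > 0 and tr(H) = -12 < 0, so H is negative definite and the point is a local maximum.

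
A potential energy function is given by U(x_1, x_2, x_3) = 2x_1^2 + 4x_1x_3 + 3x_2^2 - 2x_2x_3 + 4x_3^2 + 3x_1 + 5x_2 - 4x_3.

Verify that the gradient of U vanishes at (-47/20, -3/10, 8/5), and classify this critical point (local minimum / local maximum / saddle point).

∇U = (4x_1 + 4x_3 + 3, 6x_2 - 2x_3 + 5, 4x_1 - 2x_2 + 8x_3 - 4); substituting (-47/20, -3/10, 8/5) gives ∇U = (0, 0, 0), so (-47/20, -3/10, 8/5) is indeed a critical point.
The Hessian is constant: H = [[4, 0, 4], [0, 6, -2], [4, -2, 8]].
Leading principal minors: Δ₁ = 4, Δ₂ = 24, Δ₃ = 80.
All leading minors are positive, so H is positive definite: a local minimum.

local minimum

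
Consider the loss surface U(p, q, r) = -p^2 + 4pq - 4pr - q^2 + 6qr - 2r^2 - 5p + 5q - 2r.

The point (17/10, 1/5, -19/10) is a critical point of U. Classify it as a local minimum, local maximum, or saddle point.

The Hessian is constant: H = [[-2, 4, -4], [4, -2, 6], [-4, 6, -4]].
Leading principal minors: Δ₁ = -2, Δ₂ = -12, Δ₃ = -40.
The minors fit neither the all-positive nor the alternating-sign pattern, so H is indefinite: a saddle point.

saddle point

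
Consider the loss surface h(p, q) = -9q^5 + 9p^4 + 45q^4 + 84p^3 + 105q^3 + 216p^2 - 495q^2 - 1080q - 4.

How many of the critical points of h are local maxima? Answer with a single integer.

h separates as a function of p plus a function of q, so ∇h=0 decouples.
∂h/∂p = 36p(p + 3)(p + 4) = 0 at p ∈ {-4, -3, 0}; ∂h/∂q = -45(q - 4)(q - 3)(q + 1)(q + 2) = 0 at q ∈ {-2, -1, 3, 4}.
The Hessian is diagonal: diag(h_pp, h_qq). Second derivatives: h_pp(-4)=144, h_pp(-3)=-108, h_pp(0)=432; h_qq(-2)=1350, h_qq(-1)=-900, h_qq(3)=900, h_qq(4)=-1350.
Local maxima occur where both diagonal entries negative: (-3, -1), (-3, 4). Count: 2.

2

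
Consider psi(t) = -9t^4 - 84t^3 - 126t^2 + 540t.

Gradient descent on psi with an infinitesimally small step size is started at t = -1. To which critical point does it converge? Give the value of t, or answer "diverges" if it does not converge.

psi'(t) = -36(t - 1)(t + 3)(t + 5), so psi'(-1) = 576.
Gradient descent moves in the -psi' direction, i.e. t is decreasing.
The nearest critical point in that direction is t = -3, where psi'' = 288 > 0 (a local minimum). The iterate converges there.

-3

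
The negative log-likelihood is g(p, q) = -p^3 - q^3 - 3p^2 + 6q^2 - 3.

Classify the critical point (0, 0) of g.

saddle point

The mixed partial ∂²g/∂p∂q is 0, so the Hessian at any point is diag(g_pp, g_qq) = diag(-6(p + 1), 6(-q + 2)).
At (0, 0): H = diag(-6, 12).
The eigenvalues have opposite signs, so H is indefinite: a saddle point.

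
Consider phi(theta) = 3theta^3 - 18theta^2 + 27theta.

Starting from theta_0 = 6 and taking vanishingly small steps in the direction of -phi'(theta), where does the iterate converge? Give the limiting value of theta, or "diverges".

phi'(theta) = 9(theta - 3)(theta - 1), so phi'(6) = 135.
Gradient descent moves in the -phi' direction, i.e. theta is decreasing.
The nearest critical point in that direction is theta = 3, where phi'' = 18 > 0 (a local minimum). The iterate converges there.

3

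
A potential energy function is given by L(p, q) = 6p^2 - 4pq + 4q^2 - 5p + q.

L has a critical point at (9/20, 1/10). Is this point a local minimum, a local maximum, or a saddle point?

The Hessian of L is constant: H = [[12, -4], [-4, 8]].
det(H) = 12·8 − (-4)² = 80.
det(H) > 0 and tr(H) = 20 > 0, so H is positive definite and the point is a local minimum.

local minimum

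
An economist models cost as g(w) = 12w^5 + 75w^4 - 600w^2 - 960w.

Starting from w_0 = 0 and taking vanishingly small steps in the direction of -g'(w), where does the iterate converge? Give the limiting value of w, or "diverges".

2

g'(w) = 60(w - 2)(w + 1)(w + 2)(w + 4), so g'(0) = -960.
Gradient descent moves in the -g' direction, i.e. w is increasing.
The nearest critical point in that direction is w = 2, where g'' = 4320 > 0 (a local minimum). The iterate converges there.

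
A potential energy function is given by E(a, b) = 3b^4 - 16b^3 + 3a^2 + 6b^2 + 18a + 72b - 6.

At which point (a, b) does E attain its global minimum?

(-3, -1)

E(a,b) separates as P(a) + Q(b) − 6, so its minimum is min P + min Q − 6.
P'(a) = 6a + 18 vanishes at a ∈ {-3}; Q'(b) = 12(b - 3)(b - 2)(b + 1) vanishes at b ∈ {-1, 2, 3}.
Local minima of P (where P''>0): P(-3)=-27. Local minima of Q: Q(-1)=-47, Q(3)=81.
So the global minimum of E is P(-3) + Q(-1) − 6 = -27 − 47 − 6 = -80, attained at (-3, -1).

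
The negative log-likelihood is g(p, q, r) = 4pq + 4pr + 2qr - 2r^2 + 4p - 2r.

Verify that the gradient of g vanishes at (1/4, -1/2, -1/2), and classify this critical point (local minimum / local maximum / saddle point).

∇g = (4q + 4r + 4, 4p + 2r, 4p + 2q - 4r - 2); substituting (1/4, -1/2, -1/2) gives ∇g = (0, 0, 0), so (1/4, -1/2, -1/2) is indeed a critical point.
The Hessian is constant: H = [[0, 4, 4], [4, 0, 2], [4, 2, -4]].
Leading principal minors: Δ₁ = 0, Δ₂ = -16, Δ₃ = 128.
The minors fit neither the all-positive nor the alternating-sign pattern, so H is indefinite: a saddle point.

saddle point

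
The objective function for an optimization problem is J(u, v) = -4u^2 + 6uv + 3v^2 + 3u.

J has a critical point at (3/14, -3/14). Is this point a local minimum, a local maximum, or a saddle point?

The Hessian of J is constant: H = [[-8, 6], [6, 6]].
det(H) = (-8)·6 − 6² = -84.
Since det(H) < 0, H is indefinite and the critical point is a saddle point.

saddle point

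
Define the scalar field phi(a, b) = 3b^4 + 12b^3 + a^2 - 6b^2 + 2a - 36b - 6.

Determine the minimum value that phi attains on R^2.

-34

phi(a,b) separates as P(a) + Q(b) − 6, so its minimum is min P + min Q − 6.
P'(a) = 2a + 2 vanishes at a ∈ {-1}; Q'(b) = 12(b - 1)(b + 1)(b + 3) vanishes at b ∈ {-3, -1, 1}.
Local minima of P (where P''>0): P(-1)=-1. Local minima of Q: Q(-3)=-27, Q(1)=-27.
So the global minimum of phi is P(-1) + Q(-3) − 6 = -1 − 27 − 6 = -34, attained at (-1, -3).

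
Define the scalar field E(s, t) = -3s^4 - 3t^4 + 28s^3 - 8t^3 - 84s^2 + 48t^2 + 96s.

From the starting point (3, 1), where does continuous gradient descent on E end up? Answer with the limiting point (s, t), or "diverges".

(2, 0)

E is separable, so gradient descent decouples: s follows -∂E/∂s, t follows -∂E/∂t.
∂E/∂s = -12(s - 4)(s - 2)(s - 1); at s=3 this is 24, so s decreases.
∂E/∂t = -12t(t - 2)(t + 4); at t=1 this is 60, so t decreases.
s converges to its nearest critical value 2 (a local min of the s-part); t converges to 0. The iterate converges to (2, 0).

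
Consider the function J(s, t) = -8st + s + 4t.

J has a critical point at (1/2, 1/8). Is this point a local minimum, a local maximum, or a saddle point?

The Hessian of J is constant: H = [[0, -8], [-8, 0]].
det(H) = 0·0 − (-8)² = -64.
Since det(H) < 0, H is indefinite and the critical point is a saddle point.

saddle point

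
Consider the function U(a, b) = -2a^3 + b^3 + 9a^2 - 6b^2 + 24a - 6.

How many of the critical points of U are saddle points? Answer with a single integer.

U separates as a function of a plus a function of b, so ∇U=0 decouples.
∂U/∂a = -6(a - 4)(a + 1) = 0 at a ∈ {-1, 4}; ∂U/∂b = 3b(b - 4) = 0 at b ∈ {0, 4}.
The Hessian is diagonal: diag(U_aa, U_bb). Second derivatives: U_aa(-1)=30, U_aa(4)=-30; U_bb(0)=-12, U_bb(4)=12.
Saddle points occur where the two diagonal entries have opposite signs: (-1, 0), (4, 4). Count: 2.

2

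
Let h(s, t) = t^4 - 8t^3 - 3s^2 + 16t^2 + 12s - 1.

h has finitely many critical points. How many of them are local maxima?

h separates as a function of s plus a function of t, so ∇h=0 decouples.
∂h/∂s = -6(s - 2) = 0 at s ∈ {2}; ∂h/∂t = 4t(t - 4)(t - 2) = 0 at t ∈ {0, 2, 4}.
The Hessian is diagonal: diag(h_ss, h_tt). Second derivatives: h_ss(2)=-6; h_tt(0)=32, h_tt(2)=-16, h_tt(4)=32.
Local maxima occur where both diagonal entries negative: (2, 2). Count: 1.

1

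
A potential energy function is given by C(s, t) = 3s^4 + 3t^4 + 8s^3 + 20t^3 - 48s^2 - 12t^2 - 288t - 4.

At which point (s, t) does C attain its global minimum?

C(s,t) separates as P(s) + Q(t) − 4, so its minimum is min P + min Q − 4.
P'(s) = 12s(s - 2)(s + 4) vanishes at s ∈ {-4, 0, 2}; Q'(t) = 12(t - 2)(t + 3)(t + 4) vanishes at t ∈ {-4, -3, 2}.
Local minima of P (where P''>0): P(-4)=-512, P(2)=-80. Local minima of Q: Q(-4)=448, Q(2)=-416.
So the global minimum of C is P(-4) + Q(2) − 4 = -512 − 416 − 4 = -932, attained at (-4, 2).

(-4, 2)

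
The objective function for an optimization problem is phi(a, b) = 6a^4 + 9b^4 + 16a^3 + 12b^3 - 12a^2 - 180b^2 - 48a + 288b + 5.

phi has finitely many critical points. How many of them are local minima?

phi separates as a function of a plus a function of b, so ∇phi=0 decouples.
∂phi/∂a = 24(a - 1)(a + 1)(a + 2) = 0 at a ∈ {-2, -1, 1}; ∂phi/∂b = 36(b - 2)(b - 1)(b + 4) = 0 at b ∈ {-4, 1, 2}.
The Hessian is diagonal: diag(phi_aa, phi_bb). Second derivatives: phi_aa(-2)=72, phi_aa(-1)=-48, phi_aa(1)=144; phi_bb(-4)=1080, phi_bb(1)=-180, phi_bb(2)=216.
Local minima occur where both diagonal entries positive: (-2, -4), (-2, 2), (1, -4), (1, 2). Count: 4.

4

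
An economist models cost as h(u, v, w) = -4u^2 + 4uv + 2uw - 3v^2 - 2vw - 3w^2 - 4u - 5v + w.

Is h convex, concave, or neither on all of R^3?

h is quadratic, so its Hessian is the constant matrix H = [[-8, 4, 2], [4, -6, -2], [2, -2, -6]].
Leading principal minors: -8, 32, -168.
Signs alternate −, +, − ⇒ H ≺ 0 ⇒ concave.

concave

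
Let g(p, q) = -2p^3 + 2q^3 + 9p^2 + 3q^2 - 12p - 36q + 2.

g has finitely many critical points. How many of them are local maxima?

1

g separates as a function of p plus a function of q, so ∇g=0 decouples.
∂g/∂p = -6(p - 2)(p - 1) = 0 at p ∈ {1, 2}; ∂g/∂q = 6(q - 2)(q + 3) = 0 at q ∈ {-3, 2}.
The Hessian is diagonal: diag(g_pp, g_qq). Second derivatives: g_pp(1)=6, g_pp(2)=-6; g_qq(-3)=-30, g_qq(2)=30.
Local maxima occur where both diagonal entries negative: (2, -3). Count: 1.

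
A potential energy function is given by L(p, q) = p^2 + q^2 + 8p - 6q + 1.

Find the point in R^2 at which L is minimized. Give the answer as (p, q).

L(p,q) separates as A(p) + B(q) + 1, so its minimum is min A + min B + 1.
A'(p) = 2p + 8 vanishes at p ∈ {-4}; B'(q) = 2q - 6 vanishes at q ∈ {3}.
Local minima of A (where A''>0): A(-4)=-16. Local minima of B: B(3)=-9.
So the global minimum of L is A(-4) + B(3) + 1 = -16 − 9 + 1 = -24, attained at (-4, 3).

(-4, 3)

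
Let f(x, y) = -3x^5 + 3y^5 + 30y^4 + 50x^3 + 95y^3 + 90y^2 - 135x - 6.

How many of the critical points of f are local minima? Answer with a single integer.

4

f separates as a function of x plus a function of y, so ∇f=0 decouples.
∂f/∂x = -15(x - 3)(x - 1)(x + 1)(x + 3) = 0 at x ∈ {-3, -1, 1, 3}; ∂f/∂y = 15y(y + 1)(y + 3)(y + 4) = 0 at y ∈ {-4, -3, -1, 0}.
The Hessian is diagonal: diag(f_xx, f_yy). Second derivatives: f_xx(-3)=720, f_xx(-1)=-240, f_xx(1)=240, f_xx(3)=-720; f_yy(-4)=-180, f_yy(-3)=90, f_yy(-1)=-90, f_yy(0)=180.
Local minima occur where both diagonal entries positive: (-3, -3), (-3, 0), (1, -3), (1, 0). Count: 4.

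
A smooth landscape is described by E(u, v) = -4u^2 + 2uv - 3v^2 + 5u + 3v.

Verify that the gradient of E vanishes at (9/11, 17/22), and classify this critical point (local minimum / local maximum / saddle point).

∇E = (-8u + 2v + 5, 2u - 6v + 3); substituting (9/11, 17/22) gives ∇E = (0, 0), so (9/11, 17/22) is indeed a critical point.
The Hessian of E is constant: H = [[-8, 2], [2, -6]].
det(H) = (-8)·(-6) − 2² = 44.
det(H) > 0 and tr(H) = -14 < 0, so H is negative definite and the point is a local maximum.

local maximum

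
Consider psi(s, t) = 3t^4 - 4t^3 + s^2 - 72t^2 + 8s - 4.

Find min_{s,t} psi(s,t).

psi(s,t) separates as P(s) + Q(t) − 4, so its minimum is min P + min Q − 4.
P'(s) = 2s + 8 vanishes at s ∈ {-4}; Q'(t) = 12t(t - 4)(t + 3) vanishes at t ∈ {-3, 0, 4}.
Local minima of P (where P''>0): P(-4)=-16. Local minima of Q: Q(-3)=-297, Q(4)=-640.
So the global minimum of psi is P(-4) + Q(4) − 4 = -16 − 640 − 4 = -660, attained at (-4, 4).

-660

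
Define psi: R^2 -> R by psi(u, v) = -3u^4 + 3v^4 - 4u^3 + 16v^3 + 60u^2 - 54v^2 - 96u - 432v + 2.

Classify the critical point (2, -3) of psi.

local maximum

The mixed partial ∂²psi/∂u∂v is 0, so the Hessian at any point is diag(psi_uu, psi_vv) = diag(12(-3u^2 - 2u + 10), 12(3v^2 + 8v - 9)).
At (2, -3): H = diag(-72, -72).
Both eigenvalues are negative, so H is negative definite: a local maximum.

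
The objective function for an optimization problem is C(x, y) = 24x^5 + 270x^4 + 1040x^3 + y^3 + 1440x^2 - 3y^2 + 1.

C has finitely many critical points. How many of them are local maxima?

C separates as a function of x plus a function of y, so ∇C=0 decouples.
∂C/∂x = 120x(x + 2)(x + 3)(x + 4) = 0 at x ∈ {-4, -3, -2, 0}; ∂C/∂y = 3y(y - 2) = 0 at y ∈ {0, 2}.
The Hessian is diagonal: diag(C_xx, C_yy). Second derivatives: C_xx(-4)=-960, C_xx(-3)=360, C_xx(-2)=-480, C_xx(0)=2880; C_yy(0)=-6, C_yy(2)=6.
Local maxima occur where both diagonal entries negative: (-4, 0), (-2, 0). Count: 2.

2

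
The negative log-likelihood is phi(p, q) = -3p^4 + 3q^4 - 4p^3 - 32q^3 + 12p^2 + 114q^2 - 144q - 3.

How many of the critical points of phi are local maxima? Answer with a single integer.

2

phi separates as a function of p plus a function of q, so ∇phi=0 decouples.
∂phi/∂p = -12p(p - 1)(p + 2) = 0 at p ∈ {-2, 0, 1}; ∂phi/∂q = 12(q - 4)(q - 3)(q - 1) = 0 at q ∈ {1, 3, 4}.
The Hessian is diagonal: diag(phi_pp, phi_qq). Second derivatives: phi_pp(-2)=-72, phi_pp(0)=24, phi_pp(1)=-36; phi_qq(1)=72, phi_qq(3)=-24, phi_qq(4)=36.
Local maxima occur where both diagonal entries negative: (-2, 3), (1, 3). Count: 2.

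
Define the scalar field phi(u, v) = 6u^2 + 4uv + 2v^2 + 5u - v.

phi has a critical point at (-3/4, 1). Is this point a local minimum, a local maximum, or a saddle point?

local minimum

The Hessian of phi is constant: H = [[12, 4], [4, 4]].
det(H) = 12·4 − 4² = 32.
det(H) > 0 and tr(H) = 16 > 0, so H is positive definite and the point is a local minimum.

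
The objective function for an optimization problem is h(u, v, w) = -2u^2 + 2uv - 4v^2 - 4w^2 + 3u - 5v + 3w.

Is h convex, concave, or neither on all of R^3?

h is quadratic, so its Hessian is the constant matrix H = [[-4, 2, 0], [2, -8, 0], [0, 0, -8]].
Leading principal minors: -4, 28, -224.
Signs alternate −, +, − ⇒ H ≺ 0 ⇒ concave.

concave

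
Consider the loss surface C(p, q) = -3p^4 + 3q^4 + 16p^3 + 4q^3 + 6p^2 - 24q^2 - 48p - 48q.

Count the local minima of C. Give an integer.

2

C separates as a function of p plus a function of q, so ∇C=0 decouples.
∂C/∂p = -12(p - 4)(p - 1)(p + 1) = 0 at p ∈ {-1, 1, 4}; ∂C/∂q = 12(q - 2)(q + 1)(q + 2) = 0 at q ∈ {-2, -1, 2}.
The Hessian is diagonal: diag(C_pp, C_qq). Second derivatives: C_pp(-1)=-120, C_pp(1)=72, C_pp(4)=-180; C_qq(-2)=48, C_qq(-1)=-36, C_qq(2)=144.
Local minima occur where both diagonal entries positive: (1, -2), (1, 2). Count: 2.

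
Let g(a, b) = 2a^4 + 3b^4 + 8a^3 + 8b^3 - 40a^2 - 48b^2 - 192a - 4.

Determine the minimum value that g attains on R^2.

g(a,b) separates as P(a) + Q(b) − 4, so its minimum is min P + min Q − 4.
P'(a) = 8(a - 3)(a + 2)(a + 4) vanishes at a ∈ {-4, -2, 3}; Q'(b) = 12b(b - 2)(b + 4) vanishes at b ∈ {-4, 0, 2}.
Local minima of P (where P''>0): P(-4)=128, P(3)=-558. Local minima of Q: Q(-4)=-512, Q(2)=-80.
So the global minimum of g is P(3) + Q(-4) − 4 = -558 − 512 − 4 = -1074, attained at (3, -4).

-1074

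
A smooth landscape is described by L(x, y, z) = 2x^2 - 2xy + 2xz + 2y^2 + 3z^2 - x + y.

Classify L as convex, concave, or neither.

L is quadratic, so its Hessian is the constant matrix H = [[4, -2, 2], [-2, 4, 0], [2, 0, 6]].
Leading principal minors: 4, 12, 56.
All positive ⇒ H ≻ 0 ⇒ convex.

convex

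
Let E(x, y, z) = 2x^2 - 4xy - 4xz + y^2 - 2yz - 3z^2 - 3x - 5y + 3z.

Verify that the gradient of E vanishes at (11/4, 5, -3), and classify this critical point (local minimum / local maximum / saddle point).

∇E = (4x - 4y - 4z - 3, -4x + 2y - 2z - 5, -4x - 2y - 6z + 3); substituting (11/4, 5, -3) gives ∇E = (0, 0, 0), so (11/4, 5, -3) is indeed a critical point.
The Hessian is constant: H = [[4, -4, -4], [-4, 2, -2], [-4, -2, -6]].
Leading principal minors: Δ₁ = 4, Δ₂ = -8, Δ₃ = -64.
The minors fit neither the all-positive nor the alternating-sign pattern, so H is indefinite: a saddle point.

saddle point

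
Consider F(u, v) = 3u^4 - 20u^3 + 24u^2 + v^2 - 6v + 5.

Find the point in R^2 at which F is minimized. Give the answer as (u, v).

(4, 3)

F(u,v) separates as P(u) + Q(v) + 5, so its minimum is min P + min Q + 5.
P'(u) = 12u(u - 4)(u - 1) vanishes at u ∈ {0, 1, 4}; Q'(v) = 2v - 6 vanishes at v ∈ {3}.
Local minima of P (where P''>0): P(0)=0, P(4)=-128. Local minima of Q: Q(3)=-9.
So the global minimum of F is P(4) + Q(3) + 5 = -128 − 9 + 5 = -132, attained at (4, 3).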